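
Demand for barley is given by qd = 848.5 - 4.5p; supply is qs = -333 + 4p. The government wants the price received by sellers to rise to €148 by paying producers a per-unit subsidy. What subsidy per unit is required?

Required subsidy s = €17 per unit

At a seller price of 148, quantity supplied is -333 + 4·148 = 259.
Buyers absorb 259 only when they pay pb with 848.5 − 4.5·pb = 259, i.e. pb = 131.
s = ps − pb = 148 − 131 = 17.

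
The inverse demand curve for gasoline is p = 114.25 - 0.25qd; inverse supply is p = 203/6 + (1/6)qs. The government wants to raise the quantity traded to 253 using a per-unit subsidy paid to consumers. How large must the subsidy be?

Required subsidy s = 25 per unit

At q = 253, from the demand curve buyers pay pb = 114.25 − 0.25·253 = 51; from the supply curve sellers need ps = 203/6 + (1/6)·253 = 76.
The subsidy must fill the gap: s = ps − pb = 76 − 51 = 25.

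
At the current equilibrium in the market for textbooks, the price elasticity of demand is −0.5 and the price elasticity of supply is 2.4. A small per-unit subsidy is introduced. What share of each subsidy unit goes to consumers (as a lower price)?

For a small subsidy around the equilibrium, the benefit split depends on the relative slopes, which at a point are proportional to the elasticities.
Buyer share = εs/(εs + |εd|) = 2.4/(2.4 + 0.5) = 24/29; seller share = |εd|/(εs + |εd|) = 5/29.

Consumer share = 24/29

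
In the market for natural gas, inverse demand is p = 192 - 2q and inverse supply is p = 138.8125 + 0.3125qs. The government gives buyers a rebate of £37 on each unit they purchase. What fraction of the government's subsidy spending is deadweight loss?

DWL / government spending = 8/39

Pre-subsidy: 192 - 2q = 138.8125 + 0.3125q gives q* = 23 and p* = 146.
With the rebate, buyers effectively pay pb = ps − 37, where ps is the price sellers receive.
On the curves, pb = 192 - 2q and ps = 138.8125 + 0.3125q; the wedge ps − pb = 37 gives 138.8125 + 0.3125q − (192 - 2q) = 37, so q' = 39.
Then pb = 192 − 2·39 = 114 and ps = 138.8125 + 0.3125·39 = 151.
ΔCS = ½(23 + 39)(146 − 114) = 992; ΔPS = ½(23 + 39)(151 − 146) = 155.
Government spending = 37 × 39 = 1443.
DWL = ½ × 37 × (39 − 23) = 296; fraction = 296 / 1443 = 8/39.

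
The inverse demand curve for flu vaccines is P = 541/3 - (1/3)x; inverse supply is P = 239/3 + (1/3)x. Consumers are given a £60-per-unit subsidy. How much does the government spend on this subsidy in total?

Pre-subsidy: 541/3 - (1/3)x = 239/3 + (1/3)x gives x* = 151 and P* = 130.
With the rebate, buyers effectively pay Pb = Ps − 60, where Ps is the price sellers receive.
On the curves, Pb = 541/3 - (1/3)x and Ps = 239/3 + (1/3)x; the wedge Ps − Pb = 60 gives 239/3 + (1/3)x − (541/3 - (1/3)x) = 60, so x' = 241.
Then Pb = 541/3 − (1/3)·241 = 100 and Ps = 239/3 + (1/3)·241 = 160.
Government outlay = subsidy × quantity = 60 × 241 = 14460.

Government cost = £14460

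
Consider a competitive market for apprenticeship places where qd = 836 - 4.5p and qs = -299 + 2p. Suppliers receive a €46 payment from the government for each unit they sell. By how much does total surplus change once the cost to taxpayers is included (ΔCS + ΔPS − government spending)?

Pre-subsidy: 836 - 4.5p = -299 + 2p gives p* = 2270/13, q* = 653/13.
With the subsidy, sellers receive ps = pb + 46 for each unit, where pb is the price buyers pay.
Supply in terms of pb becomes qs = -299 + 2(pb + 46) = -207 + 2pb. Setting this equal to demand: 836 - 4.5pb = -207 + 2pb, so pb = 2086/13.
Sellers receive ps = 2086/13 + 46 = 2684/13; q' = 836 − 4.5·(2086/13) = 1481/13.
ΔCS = ½(653/13 + 1481/13)(2270/13 − 2086/13) = 196328/169; ΔPS = ½(653/13 + 1481/13)(2684/13 − 2270/13) = 441738/169.
Government spending = 46 × 1481/13 = 68126/13.
Net change = 196328/169 + 441738/169 − 68126/13 = -19044/13. The loss equals the DWL triangle ½·46·828/13.

Net change in total surplus = -19044/13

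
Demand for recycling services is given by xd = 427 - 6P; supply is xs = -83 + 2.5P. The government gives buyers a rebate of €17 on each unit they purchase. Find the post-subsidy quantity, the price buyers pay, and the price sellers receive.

Pre-subsidy: 427 - 6P = -83 + 2.5P gives P* = 60, x* = 67.
With the rebate, buyers effectively pay Pb = Ps − 17, where Ps is the price sellers receive.
Demand in terms of Ps becomes xd = 427 − 6(Ps − 17) = 529 - 6Ps. Setting this equal to supply: 529 - 6Ps = -83 + 2.5Ps, so Ps = 72.
Buyers pay Pb = 72 − 17 = 55; x' = -83 + 2.5·72 = 97.

x' = 97; buyers pay €55; sellers receive €72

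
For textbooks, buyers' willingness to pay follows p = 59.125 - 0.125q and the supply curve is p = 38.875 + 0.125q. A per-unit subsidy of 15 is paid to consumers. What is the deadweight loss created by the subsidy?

Deadweight loss = 450

Pre-subsidy: 59.125 - 0.125q = 38.875 + 0.125q gives q* = 81 and p* = 49.
With the rebate, buyers effectively pay pb = ps − 15, where ps is the price sellers receive.
On the curves, pb = 59.125 - 0.125q and ps = 38.875 + 0.125q; the wedge ps − pb = 15 gives 38.875 + 0.125q − (59.125 - 0.125q) = 15, so q' = 141.
Then pb = 59.125 − 0.125·141 = 41.5 and ps = 38.875 + 0.125·141 = 56.5.
The subsidy expands output by 141 − 81 = 60 past the efficient level; on those units the gap between marginal cost and willingness to pay runs from 0 up to 15.
DWL = ½ × 15 × 60 = 450.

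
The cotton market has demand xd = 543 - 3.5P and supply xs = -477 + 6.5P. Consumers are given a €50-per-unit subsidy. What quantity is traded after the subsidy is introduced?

Pre-subsidy: 543 - 3.5P = -477 + 6.5P gives P* = 102, x* = 186.
With the rebate, buyers effectively pay Pb = Ps − 50, where Ps is the price sellers receive.
Demand in terms of Ps becomes xd = 543 − 3.5(Ps − 50) = 718 - 3.5Ps. Setting this equal to supply: 718 - 3.5Ps = -477 + 6.5Ps, so Ps = 119.5.
Buyers pay Pb = 119.5 − 50 = 69.5; x' = -477 + 6.5·119.5 = 299.75.

x' = 299.75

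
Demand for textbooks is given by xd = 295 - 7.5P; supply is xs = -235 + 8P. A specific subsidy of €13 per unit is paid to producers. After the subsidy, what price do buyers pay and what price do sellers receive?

Buyers pay 852/31; sellers receive 1255/31

Pre-subsidy: 295 - 7.5P = -235 + 8P gives P* = 1060/31, x* = 1195/31.
With the subsidy, sellers receive Ps = Pb + 13 for each unit, where Pb is the price buyers pay.
Supply in terms of Pb becomes xs = -235 + 8(Pb + 13) = -131 + 8Pb. Setting this equal to demand: 295 - 7.5Pb = -131 + 8Pb, so Pb = 852/31.
Sellers receive Ps = 852/31 + 13 = 1255/31; x' = 295 − 7.5·(852/31) = 2755/31.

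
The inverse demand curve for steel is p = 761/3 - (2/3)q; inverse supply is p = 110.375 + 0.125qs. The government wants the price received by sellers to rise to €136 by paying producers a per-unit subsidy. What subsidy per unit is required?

Required subsidy s = €19 per unit

At a seller price of 136, quantity supplied is -883 + 8·136 = 205.
Buyers absorb 205 only when they pay pb = 761/3 − (2/3)·205 = 117.
s = ps − pb = 136 − 117 = 19.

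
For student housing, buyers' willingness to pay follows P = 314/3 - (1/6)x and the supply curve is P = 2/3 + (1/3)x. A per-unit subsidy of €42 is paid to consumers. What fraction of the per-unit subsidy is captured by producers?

Producer share = 2/3

Pre-subsidy: 314/3 - (1/6)x = 2/3 + (1/3)x gives x* = 208 and P* = 70.
With the rebate, buyers effectively pay Pb = Ps − 42, where Ps is the price sellers receive.
On the curves, Pb = 314/3 - (1/6)x and Ps = 2/3 + (1/3)x; the wedge Ps − Pb = 42 gives 2/3 + (1/3)x − (314/3 - (1/6)x) = 42, so x' = 292.
Then Pb = 314/3 − (1/6)·292 = 56 and Ps = 2/3 + (1/3)·292 = 98.
Buyers' price falls by P* − Pb = 70 − 56 = 14; sellers' price rises by Ps − P* = 98 − 70 = 28.
So producers capture 28/42 = 2/3 of each unit of subsidy.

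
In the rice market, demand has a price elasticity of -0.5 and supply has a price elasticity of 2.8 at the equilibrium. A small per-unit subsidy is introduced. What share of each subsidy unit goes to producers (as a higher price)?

Producer share = 5/33

For a small subsidy around the equilibrium, the benefit split depends on the relative slopes, which at a point are proportional to the elasticities.
Buyer share = εs/(εs + |εd|) = 2.8/(2.8 + 0.5) = 28/33; seller share = |εd|/(εs + |εd|) = 5/33.
So producers capture 5/33 of the subsidy.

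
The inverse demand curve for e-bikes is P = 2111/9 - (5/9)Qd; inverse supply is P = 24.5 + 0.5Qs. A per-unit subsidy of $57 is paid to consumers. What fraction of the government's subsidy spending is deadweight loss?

Pre-subsidy: 2111/9 - (5/9)Q = 24.5 + 0.5Q gives Q* = 199 and P* = 124.
With the rebate, buyers effectively pay Pb = Ps − 57, where Ps is the price sellers receive.
On the curves, Pb = 2111/9 - (5/9)Q and Ps = 24.5 + 0.5Q; the wedge Ps − Pb = 57 gives 24.5 + 0.5Q − (2111/9 - (5/9)Q) = 57, so Q' = 253.
Then Pb = 2111/9 − (5/9)·253 = 94 and Ps = 24.5 + 0.5·253 = 151.
ΔCS = ½(199 + 253)(124 − 94) = 6780; ΔPS = ½(199 + 253)(151 − 124) = 6102.
Government spending = 57 × 253 = 14421.
DWL = ½ × 57 × (253 − 199) = 1539; fraction = 1539 / 14421 = 27/253.

DWL / government spending = 27/253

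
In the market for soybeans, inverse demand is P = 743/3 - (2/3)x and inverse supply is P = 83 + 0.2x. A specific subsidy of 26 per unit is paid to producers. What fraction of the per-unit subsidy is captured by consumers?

Pre-subsidy: 743/3 - (2/3)x = 83 + 0.2x gives x* = 190 and P* = 121.
With the subsidy, sellers receive Ps = Pb + 26 for each unit, where Pb is the price buyers pay.
On the curves, Pb = 743/3 - (2/3)x and Ps = 83 + 0.2x; the wedge Ps − Pb = 26 gives 83 + 0.2x − (743/3 - (2/3)x) = 26, so x' = 220.
Then Pb = 743/3 − (2/3)·220 = 101 and Ps = 83 + 0.2·220 = 127.
Buyers' price falls by P* − Pb = 121 − 101 = 20; sellers' price rises by Ps − P* = 127 − 121 = 6.
So consumers capture 20/26 = 10/13 of each unit of subsidy.

Consumer share = 10/13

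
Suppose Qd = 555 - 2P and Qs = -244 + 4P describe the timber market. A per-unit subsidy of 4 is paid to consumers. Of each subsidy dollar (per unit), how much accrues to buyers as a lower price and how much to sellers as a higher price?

Buyers gain 8/3 per unit; sellers gain 4/3 per unit

Pre-subsidy: 555 - 2P = -244 + 4P gives P* = 799/6, Q* = 866/3.
With the rebate, buyers effectively pay Pb = Ps − 4, where Ps is the price sellers receive.
Demand in terms of Ps becomes Qd = 555 − 2(Ps − 4) = 563 - 2Ps. Setting this equal to supply: 563 - 2Ps = -244 + 4Ps, so Ps = 134.5.
Buyers pay Pb = 134.5 − 4 = 130.5; Q' = -244 + 4·134.5 = 294.
Buyers' price falls by P* − Pb = 799/6 − 130.5 = 8/3; sellers' price rises by Ps − P* = 134.5 − 799/6 = 4/3.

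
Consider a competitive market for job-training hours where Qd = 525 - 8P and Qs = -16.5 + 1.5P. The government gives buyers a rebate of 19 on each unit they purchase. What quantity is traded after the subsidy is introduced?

Q' = 93

Pre-subsidy: 525 - 8P = -16.5 + 1.5P gives P* = 57, Q* = 69.
With the rebate, buyers effectively pay Pb = Ps − 19, where Ps is the price sellers receive.
Demand in terms of Ps becomes Qd = 525 − 8(Ps − 19) = 677 - 8Ps. Setting this equal to supply: 677 - 8Ps = -16.5 + 1.5Ps, so Ps = 73.
Buyers pay Pb = 73 − 19 = 54; Q' = -16.5 + 1.5·73 = 93.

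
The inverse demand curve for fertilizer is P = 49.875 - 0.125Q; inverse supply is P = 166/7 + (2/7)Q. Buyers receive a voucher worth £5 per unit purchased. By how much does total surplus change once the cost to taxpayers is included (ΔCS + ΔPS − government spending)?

Net change in total surplus = -700/23

Pre-subsidy: 49.875 - 0.125Q = 166/7 + (2/7)Q gives Q* = 1465/23 and P* = 964/23.
With the rebate, buyers effectively pay Pb = Ps − 5, where Ps is the price sellers receive.
On the curves, Pb = 49.875 - 0.125Q and Ps = 166/7 + (2/7)Q; the wedge Ps − Pb = 5 gives 166/7 + (2/7)Q − (49.875 - 0.125Q) = 5, so Q' = 1745/23.
Then Pb = 49.875 − 0.125·(1745/23) = 929/23 and Ps = 166/7 + (2/7)·(1745/23) = 1044/23.
ΔCS = ½(1465/23 + 1745/23)(964/23 − 929/23) = 56175/529; ΔPS = ½(1465/23 + 1745/23)(1044/23 − 964/23) = 128400/529.
Government spending = 5 × 1745/23 = 8725/23.
Net change = 56175/529 + 128400/529 − 8725/23 = -700/23. The loss equals the DWL triangle ½·5·280/23.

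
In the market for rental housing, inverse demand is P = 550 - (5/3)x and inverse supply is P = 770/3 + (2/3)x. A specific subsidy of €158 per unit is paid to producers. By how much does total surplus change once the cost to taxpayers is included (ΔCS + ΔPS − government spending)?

Pre-subsidy: 550 - (5/3)x = 770/3 + (2/3)x gives x* = 880/7 and P* = 7150/21.
With the subsidy, sellers receive Ps = Pb + 158 for each unit, where Pb is the price buyers pay.
On the curves, Pb = 550 - (5/3)x and Ps = 770/3 + (2/3)x; the wedge Ps − Pb = 158 gives 770/3 + (2/3)x − (550 - (5/3)x) = 158, so x' = 1354/7.
Then Pb = 550 − (5/3)·(1354/7) = 4780/21 and Ps = 770/3 + (2/3)·(1354/7) = 8098/21.
ΔCS = ½(880/7 + 1354/7)(7150/21 − 4780/21) = 882430/49; ΔPS = ½(880/7 + 1354/7)(8098/21 − 7150/21) = 352972/49.
Government spending = 158 × 1354/7 = 213932/7.
Net change = 882430/49 + 352972/49 − 213932/7 = -37446/7. The loss equals the DWL triangle ½·158·474/7.

Net change in total surplus = -37446/7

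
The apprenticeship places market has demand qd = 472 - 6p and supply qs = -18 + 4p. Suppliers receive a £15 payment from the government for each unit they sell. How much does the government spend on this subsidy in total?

Pre-subsidy: 472 - 6p = -18 + 4p gives p* = 49, q* = 178.
With the subsidy, sellers receive ps = pb + 15 for each unit, where pb is the price buyers pay.
Supply in terms of pb becomes qs = -18 + 4(pb + 15) = 42 + 4pb. Setting this equal to demand: 472 - 6pb = 42 + 4pb, so pb = 43.
Sellers receive ps = 43 + 15 = 58; q' = 472 − 6·43 = 214.
Government outlay = subsidy × quantity = 15 × 214 = 3210.

Government cost = £3210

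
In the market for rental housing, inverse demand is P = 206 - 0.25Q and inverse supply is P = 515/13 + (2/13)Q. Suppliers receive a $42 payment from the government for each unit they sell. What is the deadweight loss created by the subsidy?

Deadweight loss = $2184

Pre-subsidy: 206 - 0.25Q = 515/13 + (2/13)Q gives Q* = 412 and P* = 103.
With the subsidy, sellers receive Ps = Pb + 42 for each unit, where Pb is the price buyers pay.
On the curves, Pb = 206 - 0.25Q and Ps = 515/13 + (2/13)Q; the wedge Ps − Pb = 42 gives 515/13 + (2/13)Q − (206 - 0.25Q) = 42, so Q' = 516.
Then Pb = 206 − 0.25·516 = 77 and Ps = 515/13 + (2/13)·516 = 119.
The subsidy expands output by 516 − 412 = 104 past the efficient level; on those units the gap between marginal cost and willingness to pay runs from 0 up to 42.
DWL = ½ × 42 × 104 = 2184.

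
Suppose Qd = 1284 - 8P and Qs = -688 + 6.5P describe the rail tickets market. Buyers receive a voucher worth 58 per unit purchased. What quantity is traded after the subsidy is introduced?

Q' = 404

Pre-subsidy: 1284 - 8P = -688 + 6.5P gives P* = 136, Q* = 196.
With the rebate, buyers effectively pay Pb = Ps − 58, where Ps is the price sellers receive.
Demand in terms of Ps becomes Qd = 1284 − 8(Ps − 58) = 1748 - 8Ps. Setting this equal to supply: 1748 - 8Ps = -688 + 6.5Ps, so Ps = 168.
Buyers pay Pb = 168 − 58 = 110; Q' = -688 + 6.5·168 = 404.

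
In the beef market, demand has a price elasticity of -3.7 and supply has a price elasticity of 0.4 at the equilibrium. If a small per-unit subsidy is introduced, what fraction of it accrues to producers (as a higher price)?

Producer share = 37/41

For a small subsidy around the equilibrium, the benefit split depends on the relative slopes, which at a point are proportional to the elasticities.
Buyer share = εs/(εs + |εd|) = 0.4/(0.4 + 3.7) = 4/41; seller share = |εd|/(εs + |εd|) = 37/41.
So producers capture 37/41 of the subsidy.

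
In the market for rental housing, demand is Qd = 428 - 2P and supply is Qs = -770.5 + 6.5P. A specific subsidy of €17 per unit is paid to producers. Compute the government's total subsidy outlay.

Government cost = €2924

Pre-subsidy: 428 - 2P = -770.5 + 6.5P gives P* = 141, Q* = 146.
With the subsidy, sellers receive Ps = Pb + 17 for each unit, where Pb is the price buyers pay.
Supply in terms of Pb becomes Qs = -770.5 + 6.5(Pb + 17) = -660 + 6.5Pb. Setting this equal to demand: 428 - 2Pb = -660 + 6.5Pb, so Pb = 128.
Sellers receive Ps = 128 + 17 = 145; Q' = 428 − 2·128 = 172.
Government outlay = subsidy × quantity = 17 × 172 = 2924.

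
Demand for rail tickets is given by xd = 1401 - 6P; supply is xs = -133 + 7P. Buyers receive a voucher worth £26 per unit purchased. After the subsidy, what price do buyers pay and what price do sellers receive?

Buyers pay £104; sellers receive £130

Pre-subsidy: 1401 - 6P = -133 + 7P gives P* = 118, x* = 693.
With the rebate, buyers effectively pay Pb = Ps − 26, where Ps is the price sellers receive.
Demand in terms of Ps becomes xd = 1401 − 6(Ps − 26) = 1557 - 6Ps. Setting this equal to supply: 1557 - 6Ps = -133 + 7Ps, so Ps = 130.
Buyers pay Pb = 130 − 26 = 104; x' = -133 + 7·130 = 777.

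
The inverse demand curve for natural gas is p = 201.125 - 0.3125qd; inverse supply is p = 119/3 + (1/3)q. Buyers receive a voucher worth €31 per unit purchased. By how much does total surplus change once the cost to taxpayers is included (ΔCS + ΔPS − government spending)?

Net change in total surplus = -€744

Pre-subsidy: 201.125 - 0.3125q = 119/3 + (1/3)q gives q* = 250 and p* = 123.
With the rebate, buyers effectively pay pb = ps − 31, where ps is the price sellers receive.
On the curves, pb = 201.125 - 0.3125q and ps = 119/3 + (1/3)q; the wedge ps − pb = 31 gives 119/3 + (1/3)q − (201.125 - 0.3125q) = 31, so q' = 298.
Then pb = 201.125 − 0.3125·298 = 108 and ps = 119/3 + (1/3)·298 = 139.
ΔCS = ½(250 + 298)(123 − 108) = 4110; ΔPS = ½(250 + 298)(139 − 123) = 4384.
Government spending = 31 × 298 = 9238.
Net change = 4110 + 4384 − 9238 = -744. The loss equals the DWL triangle ½·31·48.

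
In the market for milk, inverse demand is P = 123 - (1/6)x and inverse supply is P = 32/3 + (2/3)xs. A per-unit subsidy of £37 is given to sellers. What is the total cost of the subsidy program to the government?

Government cost = £6630.4

Pre-subsidy: 123 - (1/6)x = 32/3 + (2/3)x gives x* = 134.8 and P* = 1508/15.
With the subsidy, sellers receive Ps = Pb + 37 for each unit, where Pb is the price buyers pay.
On the curves, Pb = 123 - (1/6)x and Ps = 32/3 + (2/3)x; the wedge Ps − Pb = 37 gives 32/3 + (2/3)x − (123 - (1/6)x) = 37, so x' = 179.2.
Then Pb = 123 − (1/6)·179.2 = 1397/15 and Ps = 32/3 + (2/3)·179.2 = 1952/15.
Government outlay = subsidy × quantity = 37 × 179.2 = 6630.4.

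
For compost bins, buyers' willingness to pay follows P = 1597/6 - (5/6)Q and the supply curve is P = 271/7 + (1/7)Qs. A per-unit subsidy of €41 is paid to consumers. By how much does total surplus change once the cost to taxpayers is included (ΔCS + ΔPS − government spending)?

Net change in total surplus = -€861

Pre-subsidy: 1597/6 - (5/6)Q = 271/7 + (1/7)Q gives Q* = 233 and P* = 72.
With the rebate, buyers effectively pay Pb = Ps − 41, where Ps is the price sellers receive.
On the curves, Pb = 1597/6 - (5/6)Q and Ps = 271/7 + (1/7)Q; the wedge Ps − Pb = 41 gives 271/7 + (1/7)Q − (1597/6 - (5/6)Q) = 41, so Q' = 275.
Then Pb = 1597/6 − (5/6)·275 = 37 and Ps = 271/7 + (1/7)·275 = 78.
ΔCS = ½(233 + 275)(72 − 37) = 8890; ΔPS = ½(233 + 275)(78 − 72) = 1524.
Government spending = 41 × 275 = 11275.
Net change = 8890 + 1524 − 11275 = -861. The loss equals the DWL triangle ½·41·42.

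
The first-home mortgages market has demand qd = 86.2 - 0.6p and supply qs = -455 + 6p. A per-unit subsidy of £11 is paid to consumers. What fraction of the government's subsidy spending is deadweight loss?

DWL / government spending = 3/43

Pre-subsidy: 86.2 - 0.6p = -455 + 6p gives p* = 82, q* = 37.
With the rebate, buyers effectively pay pb = ps − 11, where ps is the price sellers receive.
Demand in terms of ps becomes qd = 86.2 − 0.6(ps − 11) = 92.8 - 0.6ps. Setting this equal to supply: 92.8 - 0.6ps = -455 + 6ps, so ps = 83.
Buyers pay pb = 83 − 11 = 72; q' = -455 + 6·83 = 43.
ΔCS = ½(37 + 43)(82 − 72) = 400; ΔPS = ½(37 + 43)(83 − 82) = 40.
Government spending = 11 × 43 = 473.
DWL = ½ × 11 × (43 − 37) = 33; fraction = 33 / 473 = 3/43.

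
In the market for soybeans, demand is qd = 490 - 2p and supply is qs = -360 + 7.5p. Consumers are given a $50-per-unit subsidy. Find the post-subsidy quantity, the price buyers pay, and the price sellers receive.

q' = 390; buyers pay $50; sellers receive $100

Pre-subsidy: 490 - 2p = -360 + 7.5p gives p* = 1700/19, q* = 5910/19.
With the rebate, buyers effectively pay pb = ps − 50, where ps is the price sellers receive.
Demand in terms of ps becomes qd = 490 − 2(ps − 50) = 590 - 2ps. Setting this equal to supply: 590 - 2ps = -360 + 7.5ps, so ps = 100.
Buyers pay pb = 100 − 50 = 50; q' = -360 + 7.5·100 = 390.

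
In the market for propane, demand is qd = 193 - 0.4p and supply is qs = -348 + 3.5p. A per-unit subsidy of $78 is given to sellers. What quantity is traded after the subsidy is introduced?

Pre-subsidy: 193 - 0.4p = -348 + 3.5p gives p* = 5410/39, q* = 5363/39.
With the subsidy, sellers receive ps = pb + 78 for each unit, where pb is the price buyers pay.
Supply in terms of pb becomes qs = -348 + 3.5(pb + 78) = -75 + 3.5pb. Setting this equal to demand: 193 - 0.4pb = -75 + 3.5pb, so pb = 2680/39.
Sellers receive ps = 2680/39 + 78 = 5722/39; q' = 193 − 0.4·(2680/39) = 6455/39.

q' = 6455/39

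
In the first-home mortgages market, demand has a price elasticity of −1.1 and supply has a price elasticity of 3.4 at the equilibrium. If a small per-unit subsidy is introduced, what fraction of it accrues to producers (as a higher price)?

Producer share = 11/45

For a small subsidy around the equilibrium, the benefit split depends on the relative slopes, which at a point are proportional to the elasticities.
Buyer share = εs/(εs + |εd|) = 3.4/(3.4 + 1.1) = 34/45; seller share = |εd|/(εs + |εd|) = 11/45.
So producers capture 11/45 of the subsidy.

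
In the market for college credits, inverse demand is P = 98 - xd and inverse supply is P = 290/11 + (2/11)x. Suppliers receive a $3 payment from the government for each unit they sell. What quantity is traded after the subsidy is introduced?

x' = 821/13

Pre-subsidy: 98 - x = 290/11 + (2/11)x gives x* = 788/13 and P* = 486/13.
With the subsidy, sellers receive Ps = Pb + 3 for each unit, where Pb is the price buyers pay.
On the curves, Pb = 98 - x and Ps = 290/11 + (2/11)x; the wedge Ps − Pb = 3 gives 290/11 + (2/11)x − (98 - x) = 3, so x' = 821/13.
Then Pb = 98 − 1·(821/13) = 453/13 and Ps = 290/11 + (2/11)·(821/13) = 492/13.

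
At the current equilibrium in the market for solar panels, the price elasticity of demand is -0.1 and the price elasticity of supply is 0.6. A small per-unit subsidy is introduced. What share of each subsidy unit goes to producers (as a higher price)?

For a small subsidy around the equilibrium, the benefit split depends on the relative slopes, which at a point are proportional to the elasticities.
Buyer share = εs/(εs + |εd|) = 0.6/(0.6 + 0.1) = 6/7; seller share = |εd|/(εs + |εd|) = 1/7.
So producers capture 1/7 of the subsidy.

Producer share = 1/7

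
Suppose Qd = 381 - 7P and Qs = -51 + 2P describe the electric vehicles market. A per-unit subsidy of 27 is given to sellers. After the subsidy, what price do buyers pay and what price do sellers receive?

Buyers pay 42; sellers receive 69

Pre-subsidy: 381 - 7P = -51 + 2P gives P* = 48, Q* = 45.
With the subsidy, sellers receive Ps = Pb + 27 for each unit, where Pb is the price buyers pay.
Supply in terms of Pb becomes Qs = -51 + 2(Pb + 27) = 3 + 2Pb. Setting this equal to demand: 381 - 7Pb = 3 + 2Pb, so Pb = 42.
Sellers receive Ps = 42 + 27 = 69; Q' = 381 − 7·42 = 87.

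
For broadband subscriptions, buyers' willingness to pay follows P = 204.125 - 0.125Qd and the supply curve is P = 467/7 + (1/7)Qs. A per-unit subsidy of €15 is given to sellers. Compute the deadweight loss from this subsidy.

Deadweight loss = €420

Pre-subsidy: 204.125 - 0.125Q = 467/7 + (1/7)Q gives Q* = 513 and P* = 140.
With the subsidy, sellers receive Ps = Pb + 15 for each unit, where Pb is the price buyers pay.
On the curves, Pb = 204.125 - 0.125Q and Ps = 467/7 + (1/7)Q; the wedge Ps − Pb = 15 gives 467/7 + (1/7)Q − (204.125 - 0.125Q) = 15, so Q' = 569.
Then Pb = 204.125 − 0.125·569 = 133 and Ps = 467/7 + (1/7)·569 = 148.
The subsidy expands output by 569 − 513 = 56 past the efficient level; on those units the gap between marginal cost and willingness to pay runs from 0 up to 15.
DWL = ½ × 15 × 56 = 420.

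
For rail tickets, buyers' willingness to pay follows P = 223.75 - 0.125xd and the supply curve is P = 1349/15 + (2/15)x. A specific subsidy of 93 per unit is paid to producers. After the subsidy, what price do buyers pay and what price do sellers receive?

Pre-subsidy: 223.75 - 0.125x = 1349/15 + (2/15)x gives x* = 518 and P* = 159.
With the subsidy, sellers receive Ps = Pb + 93 for each unit, where Pb is the price buyers pay.
On the curves, Pb = 223.75 - 0.125x and Ps = 1349/15 + (2/15)x; the wedge Ps − Pb = 93 gives 1349/15 + (2/15)x − (223.75 - 0.125x) = 93, so x' = 878.
Then Pb = 223.75 − 0.125·878 = 114 and Ps = 1349/15 + (2/15)·878 = 207.

Buyers pay 114; sellers receive 207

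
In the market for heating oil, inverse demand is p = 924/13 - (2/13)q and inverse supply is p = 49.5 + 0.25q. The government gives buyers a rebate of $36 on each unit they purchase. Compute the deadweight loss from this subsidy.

Deadweight loss = 11232/7

Pre-subsidy: 924/13 - (2/13)q = 49.5 + 0.25q gives q* = 374/7 and p* = 440/7.
With the rebate, buyers effectively pay pb = ps − 36, where ps is the price sellers receive.
On the curves, pb = 924/13 - (2/13)q and ps = 49.5 + 0.25q; the wedge ps − pb = 36 gives 49.5 + 0.25q − (924/13 - (2/13)q) = 36, so q' = 998/7.
Then pb = 924/13 − (2/13)·(998/7) = 344/7 and ps = 49.5 + 0.25·(998/7) = 596/7.
The subsidy expands output by 998/7 − 374/7 = 624/7 past the efficient level; on those units the gap between marginal cost and willingness to pay runs from 0 up to 36.
DWL = ½ × 36 × 624/7 = 11232/7.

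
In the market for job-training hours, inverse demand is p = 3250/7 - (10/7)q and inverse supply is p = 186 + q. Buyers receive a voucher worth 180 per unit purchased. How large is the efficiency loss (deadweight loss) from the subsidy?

Pre-subsidy: 3250/7 - (10/7)q = 186 + q gives q* = 1948/17 and p* = 5110/17.
With the rebate, buyers effectively pay pb = ps − 180, where ps is the price sellers receive.
On the curves, pb = 3250/7 - (10/7)q and ps = 186 + q; the wedge ps − pb = 180 gives 186 + q − (3250/7 - (10/7)q) = 180, so q' = 3208/17.
Then pb = 3250/7 − (10/7)·(3208/17) = 3310/17 and ps = 186 + 1·(3208/17) = 6370/17.
The subsidy expands output by 3208/17 − 1948/17 = 1260/17 past the efficient level; on those units the gap between marginal cost and willingness to pay runs from 0 up to 180.
DWL = ½ × 180 × 1260/17 = 113400/17.

Deadweight loss = 113400/17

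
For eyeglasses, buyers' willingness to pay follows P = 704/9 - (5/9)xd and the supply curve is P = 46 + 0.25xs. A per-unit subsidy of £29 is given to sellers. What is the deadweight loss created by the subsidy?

Pre-subsidy: 704/9 - (5/9)x = 46 + 0.25x gives x* = 40 and P* = 56.
With the subsidy, sellers receive Ps = Pb + 29 for each unit, where Pb is the price buyers pay.
On the curves, Pb = 704/9 - (5/9)x and Ps = 46 + 0.25x; the wedge Ps − Pb = 29 gives 46 + 0.25x − (704/9 - (5/9)x) = 29, so x' = 76.
Then Pb = 704/9 − (5/9)·76 = 36 and Ps = 46 + 0.25·76 = 65.
The subsidy expands output by 76 − 40 = 36 past the efficient level; on those units the gap between marginal cost and willingness to pay runs from 0 up to 29.
DWL = ½ × 29 × 36 = 522.

Deadweight loss = £522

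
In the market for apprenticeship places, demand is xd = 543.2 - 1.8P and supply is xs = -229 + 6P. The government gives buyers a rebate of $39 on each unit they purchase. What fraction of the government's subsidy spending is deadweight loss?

Pre-subsidy: 543.2 - 1.8P = -229 + 6P gives P* = 99, x* = 365.
With the rebate, buyers effectively pay Pb = Ps − 39, where Ps is the price sellers receive.
Demand in terms of Ps becomes xd = 543.2 − 1.8(Ps − 39) = 613.4 - 1.8Ps. Setting this equal to supply: 613.4 - 1.8Ps = -229 + 6Ps, so Ps = 108.
Buyers pay Pb = 108 − 39 = 69; x' = -229 + 6·108 = 419.
ΔCS = ½(365 + 419)(99 − 69) = 11760; ΔPS = ½(365 + 419)(108 − 99) = 3528.
Government spending = 39 × 419 = 16341.
DWL = ½ × 39 × (419 − 365) = 1053; fraction = 1053 / 16341 = 27/419.

DWL / government spending = 27/419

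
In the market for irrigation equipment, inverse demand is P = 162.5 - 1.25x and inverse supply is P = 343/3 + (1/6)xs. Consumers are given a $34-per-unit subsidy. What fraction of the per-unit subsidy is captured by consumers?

Pre-subsidy: 162.5 - 1.25x = 343/3 + (1/6)x gives x* = 34 and P* = 120.
With the rebate, buyers effectively pay Pb = Ps − 34, where Ps is the price sellers receive.
On the curves, Pb = 162.5 - 1.25x and Ps = 343/3 + (1/6)x; the wedge Ps − Pb = 34 gives 343/3 + (1/6)x − (162.5 - 1.25x) = 34, so x' = 58.
Then Pb = 162.5 − 1.25·58 = 90 and Ps = 343/3 + (1/6)·58 = 124.
Buyers' price falls by P* − Pb = 120 − 90 = 30; sellers' price rises by Ps − P* = 124 − 120 = 4.
So consumers capture 30/34 = 15/17 of each unit of subsidy.

Consumer share = 15/17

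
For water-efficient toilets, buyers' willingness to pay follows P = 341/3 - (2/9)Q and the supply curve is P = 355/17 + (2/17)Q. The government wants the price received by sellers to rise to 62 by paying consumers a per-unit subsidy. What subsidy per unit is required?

At a seller price of 62, quantity supplied is -177.5 + 8.5·62 = 349.5.
Buyers absorb 349.5 only when they pay Pb = 341/3 − (2/9)·349.5 = 36.
s = Ps − Pb = 62 − 36 = 26.

Required subsidy s = 26 per unit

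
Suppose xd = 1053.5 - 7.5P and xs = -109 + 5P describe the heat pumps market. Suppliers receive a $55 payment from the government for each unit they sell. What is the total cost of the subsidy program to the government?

Pre-subsidy: 1053.5 - 7.5P = -109 + 5P gives P* = 93, x* = 356.
With the subsidy, sellers receive Ps = Pb + 55 for each unit, where Pb is the price buyers pay.
Supply in terms of Pb becomes xs = -109 + 5(Pb + 55) = 166 + 5Pb. Setting this equal to demand: 1053.5 - 7.5Pb = 166 + 5Pb, so Pb = 71.
Sellers receive Ps = 71 + 55 = 126; x' = 1053.5 − 7.5·71 = 521.
Government outlay = subsidy × quantity = 55 × 521 = 28655.

Government cost = $28655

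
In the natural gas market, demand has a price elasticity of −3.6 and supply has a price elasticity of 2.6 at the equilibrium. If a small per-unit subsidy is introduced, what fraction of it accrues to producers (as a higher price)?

For a small subsidy around the equilibrium, the benefit split depends on the relative slopes, which at a point are proportional to the elasticities.
Buyer share = εs/(εs + |εd|) = 2.6/(2.6 + 3.6) = 13/31; seller share = |εd|/(εs + |εd|) = 18/31.
So producers capture 18/31 of the subsidy.

Producer share = 18/31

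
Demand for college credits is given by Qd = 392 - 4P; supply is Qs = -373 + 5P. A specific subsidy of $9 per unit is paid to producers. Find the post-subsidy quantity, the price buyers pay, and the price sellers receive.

Pre-subsidy: 392 - 4P = -373 + 5P gives P* = 85, Q* = 52.
With the subsidy, sellers receive Ps = Pb + 9 for each unit, where Pb is the price buyers pay.
Supply in terms of Pb becomes Qs = -373 + 5(Pb + 9) = -328 + 5Pb. Setting this equal to demand: 392 - 4Pb = -328 + 5Pb, so Pb = 80.
Sellers receive Ps = 80 + 9 = 89; Q' = 392 − 4·80 = 72.

Q' = 72; buyers pay $80; sellers receive $89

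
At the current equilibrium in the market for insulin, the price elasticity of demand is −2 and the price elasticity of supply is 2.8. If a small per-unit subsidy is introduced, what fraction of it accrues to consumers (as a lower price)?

For a small subsidy around the equilibrium, the benefit split depends on the relative slopes, which at a point are proportional to the elasticities.
Buyer share = εs/(εs + |εd|) = 2.8/(2.8 + 2) = 7/12; seller share = |εd|/(εs + |εd|) = 5/12.

Consumer share = 7/12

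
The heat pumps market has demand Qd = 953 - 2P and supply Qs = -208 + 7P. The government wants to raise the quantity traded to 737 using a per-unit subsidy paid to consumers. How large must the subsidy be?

Required subsidy s = 27 per unit

At Q = 737, invert demand for the buyer price: Pb = (953 − 737)/2 = 108; invert supply for the seller price: Ps = (737 − (-208))/7 = 135.
The subsidy must fill the gap: s = Ps − Pb = 135 − 108 = 27.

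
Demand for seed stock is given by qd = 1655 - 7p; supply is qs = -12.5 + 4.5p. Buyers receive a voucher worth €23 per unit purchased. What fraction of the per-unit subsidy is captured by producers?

Pre-subsidy: 1655 - 7p = -12.5 + 4.5p gives p* = 145, q* = 640.
With the rebate, buyers effectively pay pb = ps − 23, where ps is the price sellers receive.
Demand in terms of ps becomes qd = 1655 − 7(ps − 23) = 1816 - 7ps. Setting this equal to supply: 1816 - 7ps = -12.5 + 4.5ps, so ps = 159.
Buyers pay pb = 159 − 23 = 136; q' = -12.5 + 4.5·159 = 703.
Buyers' price falls by p* − pb = 145 − 136 = 9; sellers' price rises by ps − p* = 159 − 145 = 14.
So producers capture 14/23 = 14/23 of each unit of subsidy.

Producer share = 14/23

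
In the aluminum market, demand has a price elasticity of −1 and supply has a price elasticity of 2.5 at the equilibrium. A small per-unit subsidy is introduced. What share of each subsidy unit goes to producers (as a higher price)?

Producer share = 2/7

For a small subsidy around the equilibrium, the benefit split depends on the relative slopes, which at a point are proportional to the elasticities.
Buyer share = εs/(εs + |εd|) = 2.5/(2.5 + 1) = 5/7; seller share = |εd|/(εs + |εd|) = 2/7.
So producers capture 2/7 of the subsidy.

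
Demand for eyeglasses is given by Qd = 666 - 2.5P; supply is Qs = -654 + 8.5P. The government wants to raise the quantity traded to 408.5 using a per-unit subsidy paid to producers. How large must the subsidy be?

At Q = 408.5, invert demand for the buyer price: Pb = (666 − 408.5)/2.5 = 103; invert supply for the seller price: Ps = (408.5 − (-654))/8.5 = 125.
The subsidy must fill the gap: s = Ps − Pb = 125 − 103 = 22.

Required subsidy s = 22 per unit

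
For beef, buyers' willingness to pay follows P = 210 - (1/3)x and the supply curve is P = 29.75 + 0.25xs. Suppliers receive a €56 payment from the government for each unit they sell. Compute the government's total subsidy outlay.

Pre-subsidy: 210 - (1/3)x = 29.75 + 0.25x gives x* = 309 and P* = 107.
With the subsidy, sellers receive Ps = Pb + 56 for each unit, where Pb is the price buyers pay.
On the curves, Pb = 210 - (1/3)x and Ps = 29.75 + 0.25x; the wedge Ps − Pb = 56 gives 29.75 + 0.25x − (210 - (1/3)x) = 56, so x' = 405.
Then Pb = 210 − (1/3)·405 = 75 and Ps = 29.75 + 0.25·405 = 131.
Government outlay = subsidy × quantity = 56 × 405 = 22680.

Government cost = €22680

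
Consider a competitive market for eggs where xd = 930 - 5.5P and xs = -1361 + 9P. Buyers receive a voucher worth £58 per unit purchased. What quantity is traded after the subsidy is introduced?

Pre-subsidy: 930 - 5.5P = -1361 + 9P gives P* = 158, x* = 61.
With the rebate, buyers effectively pay Pb = Ps − 58, where Ps is the price sellers receive.
Demand in terms of Ps becomes xd = 930 − 5.5(Ps − 58) = 1249 - 5.5Ps. Setting this equal to supply: 1249 - 5.5Ps = -1361 + 9Ps, so Ps = 180.
Buyers pay Pb = 180 − 58 = 122; x' = -1361 + 9·180 = 259.

x' = 259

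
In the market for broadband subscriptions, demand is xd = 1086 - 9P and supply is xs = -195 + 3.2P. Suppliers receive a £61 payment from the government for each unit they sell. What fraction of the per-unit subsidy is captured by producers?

Producer share = 45/61

Pre-subsidy: 1086 - 9P = -195 + 3.2P gives P* = 105, x* = 141.
With the subsidy, sellers receive Ps = Pb + 61 for each unit, where Pb is the price buyers pay.
Supply in terms of Pb becomes xs = -195 + 3.2(Pb + 61) = 0.2 + 3.2Pb. Setting this equal to demand: 1086 - 9Pb = 0.2 + 3.2Pb, so Pb = 89.
Sellers receive Ps = 89 + 61 = 150; x' = 1086 − 9·89 = 285.
Buyers' price falls by P* − Pb = 105 − 89 = 16; sellers' price rises by Ps − P* = 150 − 105 = 45.
So producers capture 45/61 = 45/61 of each unit of subsidy.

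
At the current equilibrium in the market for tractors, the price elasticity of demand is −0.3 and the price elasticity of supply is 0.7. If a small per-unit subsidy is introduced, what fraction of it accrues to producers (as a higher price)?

Producer share = 0.3

For a small subsidy around the equilibrium, the benefit split depends on the relative slopes, which at a point are proportional to the elasticities.
Buyer share = εs/(εs + |εd|) = 0.7/(0.7 + 0.3) = 0.7; seller share = |εd|/(εs + |εd|) = 0.3.
So producers capture 0.3 of the subsidy.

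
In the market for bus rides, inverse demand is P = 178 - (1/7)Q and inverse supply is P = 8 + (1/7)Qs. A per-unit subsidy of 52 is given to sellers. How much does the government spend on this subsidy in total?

Government cost = 40404

Pre-subsidy: 178 - (1/7)Q = 8 + (1/7)Q gives Q* = 595 and P* = 93.
With the subsidy, sellers receive Ps = Pb + 52 for each unit, where Pb is the price buyers pay.
On the curves, Pb = 178 - (1/7)Q and Ps = 8 + (1/7)Q; the wedge Ps − Pb = 52 gives 8 + (1/7)Q − (178 - (1/7)Q) = 52, so Q' = 777.
Then Pb = 178 − (1/7)·777 = 67 and Ps = 8 + (1/7)·777 = 119.
Government outlay = subsidy × quantity = 52 × 777 = 40404.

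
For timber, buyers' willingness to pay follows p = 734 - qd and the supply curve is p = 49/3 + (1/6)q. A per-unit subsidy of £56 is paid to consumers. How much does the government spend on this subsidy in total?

Pre-subsidy: 734 - q = 49/3 + (1/6)q gives q* = 4306/7 and p* = 832/7.
With the rebate, buyers effectively pay pb = ps − 56, where ps is the price sellers receive.
On the curves, pb = 734 - q and ps = 49/3 + (1/6)q; the wedge ps − pb = 56 gives 49/3 + (1/6)q − (734 - q) = 56, so q' = 4642/7.
Then pb = 734 − 1·(4642/7) = 496/7 and ps = 49/3 + (1/6)·(4642/7) = 888/7.
Government outlay = subsidy × quantity = 56 × 4642/7 = 37136.

Government cost = £37136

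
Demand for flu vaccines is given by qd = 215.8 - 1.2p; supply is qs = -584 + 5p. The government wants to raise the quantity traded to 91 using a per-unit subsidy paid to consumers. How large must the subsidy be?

Required subsidy s = 31 per unit

At q = 91, invert demand for the buyer price: pb = (215.8 − 91)/1.2 = 104; invert supply for the seller price: ps = (91 − (-584))/5 = 135.
The subsidy must fill the gap: s = ps − pb = 135 − 104 = 31.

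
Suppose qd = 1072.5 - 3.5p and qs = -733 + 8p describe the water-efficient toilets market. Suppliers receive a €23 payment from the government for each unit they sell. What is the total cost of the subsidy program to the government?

Government cost = €13317

Pre-subsidy: 1072.5 - 3.5p = -733 + 8p gives p* = 157, q* = 523.
With the subsidy, sellers receive ps = pb + 23 for each unit, where pb is the price buyers pay.
Supply in terms of pb becomes qs = -733 + 8(pb + 23) = -549 + 8pb. Setting this equal to demand: 1072.5 - 3.5pb = -549 + 8pb, so pb = 141.
Sellers receive ps = 141 + 23 = 164; q' = 1072.5 − 3.5·141 = 579.
Government outlay = subsidy × quantity = 23 × 579 = 13317.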